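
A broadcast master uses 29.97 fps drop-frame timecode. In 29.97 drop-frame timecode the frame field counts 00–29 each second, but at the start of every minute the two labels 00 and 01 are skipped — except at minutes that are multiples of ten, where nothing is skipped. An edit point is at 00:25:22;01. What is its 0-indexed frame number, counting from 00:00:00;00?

Complete 10-minute blocks: 2, each 17982 frames → 35964.
Remaining 5 whole minutes in the current block: 1800 + 4 × 1798 = 8992 frames.
Within the current minute: 22 × 30 + 1 − 2 = 659 (labels ;00/;01 skipped at this minute). Total = 35964 + 8992 + 659 = 45615.

45615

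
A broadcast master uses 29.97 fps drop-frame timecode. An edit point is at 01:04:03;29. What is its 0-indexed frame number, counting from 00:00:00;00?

115203

As if non-drop at 30 labels/s: (1 × 3600 + 4 × 60 + 3) × 30 + 29 = 115319.
Minute boundaries passed: 64; those not divisible by 10: 64 − 6 = 58; dropped labels = 2 × 58 = 116.
Actual frame index = 115319 − 116 = 115203.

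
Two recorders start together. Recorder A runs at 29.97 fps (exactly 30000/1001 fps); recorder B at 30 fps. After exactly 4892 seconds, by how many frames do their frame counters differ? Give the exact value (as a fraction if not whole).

146760/1001 frames

A emits 30000/1001 × 4892 = 146760000/1001 frames; B emits 30 × 4892 = 146760.
Difference = 146760/1001 frames (≈ 146.6134); B is ahead of A.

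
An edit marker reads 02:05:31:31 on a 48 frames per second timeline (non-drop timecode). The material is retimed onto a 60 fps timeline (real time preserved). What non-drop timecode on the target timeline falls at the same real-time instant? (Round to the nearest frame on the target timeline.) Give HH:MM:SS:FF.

Source frame index: (2×3600 + 5×60 + 31) × 48 + 31 = 361519.
Real time: 361519 / (48) = 361519/48 s.
Target frame: (361519/48) × (60) = 1807595/4 ≈ 451898.750 → 451899.
At 60 labels/s: frame 451899 → 02:05:31:39.

02:05:31:39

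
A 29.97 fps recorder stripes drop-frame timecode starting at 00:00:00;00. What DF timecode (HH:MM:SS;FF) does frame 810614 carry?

07:30:47;14

Ten DF minutes hold 17982 frames, so frame 810614 lies in block 45 (frames 809190–827171) with 1424 frames into that block.
The block's first minute is 1800 frames and the rest 1798 each; 1424 frames reaches minute 0, so 45 × 18 + 0 × 2 = 810 labels have been skipped so far.
Adding those back, label number 810614 + 810 = 811424 at 30 labels/s is 27047 s + 14 f = 7 h 30 min 47 s frame 14, i.e. 07:30:47;14.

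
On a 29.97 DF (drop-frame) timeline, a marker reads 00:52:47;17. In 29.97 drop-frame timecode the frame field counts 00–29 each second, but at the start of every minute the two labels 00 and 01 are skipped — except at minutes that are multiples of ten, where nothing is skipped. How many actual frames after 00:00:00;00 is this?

94933

Complete 10-minute blocks: 5, each 17982 frames → 89910.
Remaining 2 whole minutes in the current block: 1800 + 1 × 1798 = 3598 frames.
Within the current minute: 47 × 30 + 17 − 2 = 1425 (labels ;00/;01 skipped at this minute). Total = 89910 + 3598 + 1425 = 94933.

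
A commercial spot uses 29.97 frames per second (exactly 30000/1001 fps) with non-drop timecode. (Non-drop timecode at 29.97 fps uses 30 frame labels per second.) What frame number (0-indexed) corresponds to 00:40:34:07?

Total seconds to the label: (0 × 3600 + 40 × 60 + 34) = 2434.
Frame index = 2434 × 30 + 7 = 73027.

73027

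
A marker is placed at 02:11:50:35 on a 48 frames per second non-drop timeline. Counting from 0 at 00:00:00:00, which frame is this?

379715

Total seconds to the label: (2 × 3600 + 11 × 60 + 50) = 7910.
Frame index = 7910 × 48 + 35 = 379715.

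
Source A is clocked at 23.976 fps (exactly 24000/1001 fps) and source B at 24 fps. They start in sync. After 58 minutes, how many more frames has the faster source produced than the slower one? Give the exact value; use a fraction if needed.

58 min = 3480 s.
A emits 24000/1001 × 3480 = 83520000/1001 frames; B emits 24 × 3480 = 83520.
Difference = 83520/1001 frames (≈ 83.4366); B is ahead of A.

83520/1001 frames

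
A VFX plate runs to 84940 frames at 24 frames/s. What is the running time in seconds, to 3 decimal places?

3539.167 seconds

Running time = 84940 × 1/24 = 21235/6 s ≈ 3539.167 s.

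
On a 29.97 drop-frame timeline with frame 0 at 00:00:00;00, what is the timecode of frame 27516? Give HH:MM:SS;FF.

Each 10-minute DF block holds 10 × 60 × 30 − 9 × 2 = 17982 frames. 27516 ÷ 17982 → 1 full block, remainder 9534.
Within the partial block the first minute is 1800 frames and each further minute 1798, so 5 further minute boundaries passed. Total skipped labels = 18 × 1 + 2 × 5 = 28.
Non-drop label index = 27516 + 28 = 27544; at 30 labels/s that is 00:15:18:04, i.e. DF 00:15:18;04.

00:15:18;04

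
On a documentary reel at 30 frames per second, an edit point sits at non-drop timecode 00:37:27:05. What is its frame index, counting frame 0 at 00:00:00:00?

Total seconds to the label: (0 × 3600 + 37 × 60 + 27) = 2247.
Frame index = 2247 × 30 + 5 = 67415.

67415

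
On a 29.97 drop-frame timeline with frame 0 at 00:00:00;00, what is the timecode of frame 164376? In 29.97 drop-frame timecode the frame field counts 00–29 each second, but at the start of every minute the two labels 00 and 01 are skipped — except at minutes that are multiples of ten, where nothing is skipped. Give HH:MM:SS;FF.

01:31:24;20

Ten DF minutes hold 17982 frames, so frame 164376 lies in block 9 (frames 161838–179819) with 2538 frames into that block.
The block's first minute is 1800 frames and the rest 1798 each; 2538 frames reaches minute 1, so 9 × 18 + 1 × 2 = 164 labels have been skipped so far.
Adding those back, label number 164376 + 164 = 164540 at 30 labels/s is 5484 s + 20 f = 1 h 31 min 24 s frame 20, i.e. 01:31:24;20.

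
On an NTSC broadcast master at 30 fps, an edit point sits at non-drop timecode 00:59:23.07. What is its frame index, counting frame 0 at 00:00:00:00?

frame 106897

Total seconds to the label: (0 × 3600 + 59 × 60 + 23) = 3563.
Frame index = 3563 × 30 + 7 = 106897.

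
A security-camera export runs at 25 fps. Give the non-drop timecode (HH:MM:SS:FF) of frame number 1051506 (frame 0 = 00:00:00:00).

11:41:00:06

1051506 ÷ 25 = 42060 full seconds, remainder 6 frames.
42060 s = 11 h 41 min 0 s.
Timecode: 11:41:00:06.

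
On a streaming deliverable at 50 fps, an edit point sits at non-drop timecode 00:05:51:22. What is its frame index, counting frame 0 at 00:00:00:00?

17572

Total seconds to the label: (0 × 3600 + 5 × 60 + 51) = 351.
Frame index = 351 × 50 + 22 = 17572.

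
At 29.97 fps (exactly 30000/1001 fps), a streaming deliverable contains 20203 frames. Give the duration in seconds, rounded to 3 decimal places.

Running time = 20203 × 1001/30000 = 20223203/30000 s ≈ 674.107 s.

674.107 seconds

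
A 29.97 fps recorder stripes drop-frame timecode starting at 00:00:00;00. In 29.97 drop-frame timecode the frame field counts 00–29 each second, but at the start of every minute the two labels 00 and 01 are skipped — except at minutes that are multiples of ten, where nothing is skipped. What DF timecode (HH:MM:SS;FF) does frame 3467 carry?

00:01:55;19

Each 10-minute DF block holds 10 × 60 × 30 − 9 × 2 = 17982 frames. 3467 ÷ 17982 → 0 full blocks, remainder 3467.
Within the partial block the first minute is 1800 frames and each further minute 1798, so 1 further minute boundary passed. Total skipped labels = 18 × 0 + 2 × 1 = 2.
Non-drop label index = 3467 + 2 = 3469; at 30 labels/s that is 00:01:55:19, i.e. DF 00:01:55;19.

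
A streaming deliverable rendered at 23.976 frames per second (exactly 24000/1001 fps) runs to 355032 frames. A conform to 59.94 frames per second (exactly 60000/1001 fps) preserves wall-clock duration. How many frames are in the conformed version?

887580 frames

Target frames = source frames × (target rate / source rate) = 355032 × (60000/1001)/(24000/1001) = 355032 × 5/2 = 887580.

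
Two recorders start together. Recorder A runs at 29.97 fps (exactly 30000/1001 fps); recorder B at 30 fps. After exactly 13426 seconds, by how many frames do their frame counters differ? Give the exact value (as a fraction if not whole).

57540/143 frames

A emits 30000/1001 × 13426 = 57540000/143 frames; B emits 30 × 13426 = 402780.
Difference = 57540/143 frames (≈ 402.3776); B is ahead of A.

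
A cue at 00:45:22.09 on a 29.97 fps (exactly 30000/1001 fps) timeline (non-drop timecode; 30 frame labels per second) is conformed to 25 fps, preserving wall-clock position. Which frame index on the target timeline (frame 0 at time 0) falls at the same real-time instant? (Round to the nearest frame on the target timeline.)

frame 68126

Source frame index: (0×3600 + 45×60 + 22) × 30 + 9 = 81669.
Real time: 81669 / (30000/1001) = 27250223/10000 s.
Target frame: (27250223/10000) × (25) = 27250223/400 ≈ 68125.557 → 68126.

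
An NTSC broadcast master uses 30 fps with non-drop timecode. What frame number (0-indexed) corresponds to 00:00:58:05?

1745

Total seconds to the label: (0 × 3600 + 0 × 60 + 58) = 58.
Frame index = 58 × 30 + 5 = 1745.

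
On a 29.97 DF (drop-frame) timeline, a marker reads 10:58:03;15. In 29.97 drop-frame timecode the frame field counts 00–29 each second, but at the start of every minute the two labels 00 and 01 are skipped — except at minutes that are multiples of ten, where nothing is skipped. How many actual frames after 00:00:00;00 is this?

Complete 10-minute blocks: 65, each 17982 frames → 1168830.
Remaining 8 whole minutes in the current block: 1800 + 7 × 1798 = 14386 frames.
Within the current minute: 3 × 30 + 15 − 2 = 103 (labels ;00/;01 skipped at this minute). Total = 1168830 + 14386 + 103 = 1183319.

1183319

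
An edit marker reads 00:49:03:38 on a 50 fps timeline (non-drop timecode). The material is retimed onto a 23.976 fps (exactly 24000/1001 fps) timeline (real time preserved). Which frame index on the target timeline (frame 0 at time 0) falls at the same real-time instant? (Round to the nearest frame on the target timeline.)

frame 70580

Source frame index: (0×3600 + 49×60 + 3) × 50 + 38 = 147188.
Real time: 147188 / (50) = 73594/25 s.
Target frame: (73594/25) × (24000/1001) = 70650240/1001 ≈ 70579.660 → 70580.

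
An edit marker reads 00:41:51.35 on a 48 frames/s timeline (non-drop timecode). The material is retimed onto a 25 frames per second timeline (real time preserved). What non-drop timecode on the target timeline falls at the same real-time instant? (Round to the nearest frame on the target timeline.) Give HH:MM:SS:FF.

Source frame index: (0×3600 + 41×60 + 51) × 48 + 35 = 120563.
Real time: 120563 / (48) = 120563/48 s.
Target frame: (120563/48) × (25) = 3014075/48 ≈ 62793.229 → 62793.
At 25 labels/s: frame 62793 → 00:41:51:18.

00:41:51:18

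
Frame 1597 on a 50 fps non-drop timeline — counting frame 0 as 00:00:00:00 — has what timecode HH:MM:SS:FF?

1597 ÷ 50 = 31 full seconds, remainder 47 frames.
31 s = 0 h 0 min 31 s.
Timecode: 00:00:31:47.

00:00:31:47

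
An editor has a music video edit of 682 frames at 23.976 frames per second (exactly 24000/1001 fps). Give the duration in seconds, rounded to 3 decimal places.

28.445 seconds

Running time = 682 × 1001/24000 = 341341/12000 s ≈ 28.445 s.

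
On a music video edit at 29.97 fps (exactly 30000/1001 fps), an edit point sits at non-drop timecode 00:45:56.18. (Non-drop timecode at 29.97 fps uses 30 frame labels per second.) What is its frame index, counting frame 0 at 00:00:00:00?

82698

Total seconds to the label: (0 × 3600 + 45 × 60 + 56) = 2756.
Frame index = 2756 × 30 + 18 = 82698.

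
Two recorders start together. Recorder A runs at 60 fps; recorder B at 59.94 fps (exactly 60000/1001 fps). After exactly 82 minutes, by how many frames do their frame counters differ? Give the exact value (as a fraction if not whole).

82 min = 4920 s.
A emits 60 × 4920 = 295200 frames; B emits 60000/1001 × 4920 = 295200000/1001.
Difference = 295200/1001 frames (≈ 294.9051); B is behind A.

295200/1001 frames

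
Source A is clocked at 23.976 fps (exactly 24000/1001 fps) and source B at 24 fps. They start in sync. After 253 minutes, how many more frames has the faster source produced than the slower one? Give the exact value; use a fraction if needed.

33120/91 frames

253 min = 15180 s.
A emits 24000/1001 × 15180 = 33120000/91 frames; B emits 24 × 15180 = 364320.
Difference = 33120/91 frames (≈ 363.9560); B is ahead of A.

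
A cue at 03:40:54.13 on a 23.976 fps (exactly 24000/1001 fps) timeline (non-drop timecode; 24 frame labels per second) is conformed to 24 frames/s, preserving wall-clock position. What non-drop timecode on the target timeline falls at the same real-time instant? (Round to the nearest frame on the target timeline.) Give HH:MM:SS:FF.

03:41:07:19

Source frame index: (3×3600 + 40×60 + 54) × 24 + 13 = 318109.
Real time: 318109 / (24000/1001) = 318427109/24000 s.
Target frame: (318427109/24000) × (24) = 318427109/1000 ≈ 318427.109 → 318427.
At 24 labels/s: frame 318427 → 03:41:07:19.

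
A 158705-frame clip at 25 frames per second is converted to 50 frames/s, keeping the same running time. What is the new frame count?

317410 frames

Frames at target rate = 158705 × (50) / (25) = 317410.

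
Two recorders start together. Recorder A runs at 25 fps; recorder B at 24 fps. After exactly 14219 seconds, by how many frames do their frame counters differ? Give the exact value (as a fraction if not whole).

14219 frames

A emits 25 × 14219 = 355475 frames; B emits 24 × 14219 = 341256.
Difference = 14219 frames; B is behind A.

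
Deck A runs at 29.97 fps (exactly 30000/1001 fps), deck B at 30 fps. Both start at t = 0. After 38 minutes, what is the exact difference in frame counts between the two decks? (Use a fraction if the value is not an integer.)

38 min = 2280 s.
A emits 30000/1001 × 2280 = 68400000/1001 frames; B emits 30 × 2280 = 68400.
Difference = 68400/1001 frames (≈ 68.3317); B is ahead of A.

68400/1001 frames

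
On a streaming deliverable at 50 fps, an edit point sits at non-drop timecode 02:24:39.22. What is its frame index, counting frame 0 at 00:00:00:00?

433972

Total seconds to the label: (2 × 3600 + 24 × 60 + 39) = 8679.
Frame index = 8679 × 50 + 22 = 433972.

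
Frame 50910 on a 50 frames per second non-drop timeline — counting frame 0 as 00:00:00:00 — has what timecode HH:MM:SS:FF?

00:16:58:10

50910 ÷ 50 = 1018 full seconds, remainder 10 frames.
1018 s = 0 h 16 min 58 s.
Timecode: 00:16:58:10.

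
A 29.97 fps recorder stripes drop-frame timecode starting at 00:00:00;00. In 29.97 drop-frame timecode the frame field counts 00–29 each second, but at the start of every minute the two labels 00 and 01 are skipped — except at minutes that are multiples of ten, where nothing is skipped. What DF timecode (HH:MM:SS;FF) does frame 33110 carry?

00:18:24;24

Ten DF minutes hold 17982 frames, so frame 33110 lies in block 1 (frames 17982–35963) with 15128 frames into that block.
The block's first minute is 1800 frames and the rest 1798 each; 15128 frames reaches minute 8, so 1 × 18 + 8 × 2 = 34 labels have been skipped so far.
Adding those back, label number 33110 + 34 = 33144 at 30 labels/s is 1104 s + 24 f = 0 h 18 min 24 s frame 24, i.e. 00:18:24;24.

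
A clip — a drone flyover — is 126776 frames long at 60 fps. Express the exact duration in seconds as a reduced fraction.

Running time = 126776 ÷ (60) = 126776 × 1/60 = 31694/15 s.

31694/15 seconds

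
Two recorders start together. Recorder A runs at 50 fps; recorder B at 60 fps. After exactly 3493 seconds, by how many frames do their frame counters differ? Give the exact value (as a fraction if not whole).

34930 frames

A emits 50 × 3493 = 174650 frames; B emits 60 × 3493 = 209580.
Difference = 34930 frames; B is ahead of A.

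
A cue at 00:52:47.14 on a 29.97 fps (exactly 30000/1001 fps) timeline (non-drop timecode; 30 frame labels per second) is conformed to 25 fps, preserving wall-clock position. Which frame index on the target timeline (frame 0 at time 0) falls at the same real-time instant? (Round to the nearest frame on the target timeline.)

Source frame index: (0×3600 + 52×60 + 47) × 30 + 14 = 95024.
Real time: 95024 / (30000/1001) = 5944939/1875 s.
Target frame: (5944939/1875) × (25) = 5944939/75 ≈ 79265.853 → 79266.

frame 79266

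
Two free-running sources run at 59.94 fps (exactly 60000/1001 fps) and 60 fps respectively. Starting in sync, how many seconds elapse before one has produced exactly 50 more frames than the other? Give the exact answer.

5005/6 seconds

The gap grows by |60 − 60000/1001| = 60/1001 frames per second.
Time for a 50-frame gap: 50 ÷ (60/1001) = 5005/6 s.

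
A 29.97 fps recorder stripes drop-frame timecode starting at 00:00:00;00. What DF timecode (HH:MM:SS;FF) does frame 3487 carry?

00:01:56;09

Each 10-minute DF block holds 10 × 60 × 30 − 9 × 2 = 17982 frames. 3487 ÷ 17982 → 0 full blocks, remainder 3487.
Within the partial block the first minute is 1800 frames and each further minute 1798, so 1 further minute boundary passed. Total skipped labels = 18 × 0 + 2 × 1 = 2.
Non-drop label index = 3487 + 2 = 3489; at 30 labels/s that is 00:01:56:09, i.e. DF 00:01:56;09.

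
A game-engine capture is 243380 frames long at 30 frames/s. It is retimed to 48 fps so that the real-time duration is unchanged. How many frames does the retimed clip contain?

389408 frames

Target frames = source frames × (target rate / source rate) = 243380 × (48)/(30) = 243380 × 8/5 = 389408.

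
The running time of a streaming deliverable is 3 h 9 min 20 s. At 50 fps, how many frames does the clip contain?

3 h 9 min 20 s = 11360 s.
Frames = 11360 × 50 = 568000.

568000 frames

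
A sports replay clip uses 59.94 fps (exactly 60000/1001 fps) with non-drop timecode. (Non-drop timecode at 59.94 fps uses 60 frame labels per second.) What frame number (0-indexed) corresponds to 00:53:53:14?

frame 193994

Total seconds to the label: (0 × 3600 + 53 × 60 + 53) = 3233.
Frame index = 3233 × 60 + 14 = 193994.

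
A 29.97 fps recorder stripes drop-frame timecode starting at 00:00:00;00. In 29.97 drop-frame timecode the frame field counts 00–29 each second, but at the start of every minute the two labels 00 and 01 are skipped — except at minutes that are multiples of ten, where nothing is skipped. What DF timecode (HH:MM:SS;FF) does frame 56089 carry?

Each 10-minute DF block holds 10 × 60 × 30 − 9 × 2 = 17982 frames. 56089 ÷ 17982 → 3 full blocks, remainder 2143.
Within the partial block the first minute is 1800 frames and each further minute 1798, so 1 further minute boundary passed. Total skipped labels = 18 × 3 + 2 × 1 = 56.
Non-drop label index = 56089 + 56 = 56145; at 30 labels/s that is 00:31:11:15, i.e. DF 00:31:11;15.

00:31:11;15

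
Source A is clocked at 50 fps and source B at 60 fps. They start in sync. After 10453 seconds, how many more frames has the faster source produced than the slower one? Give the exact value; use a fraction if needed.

A emits 50 × 10453 = 522650 frames; B emits 60 × 10453 = 627180.
Difference = 104530 frames; B is ahead of A.

104530 frames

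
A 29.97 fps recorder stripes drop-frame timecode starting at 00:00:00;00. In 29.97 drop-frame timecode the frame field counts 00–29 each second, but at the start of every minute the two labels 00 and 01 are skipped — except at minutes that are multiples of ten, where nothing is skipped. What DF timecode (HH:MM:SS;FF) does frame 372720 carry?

Ten DF minutes hold 17982 frames, so frame 372720 lies in block 20 (frames 359640–377621) with 13080 frames into that block.
The block's first minute is 1800 frames and the rest 1798 each; 13080 frames reaches minute 7, so 20 × 18 + 7 × 2 = 374 labels have been skipped so far.
Adding those back, label number 372720 + 374 = 373094 at 30 labels/s is 12436 s + 14 f = 3 h 27 min 16 s frame 14, i.e. 03:27:16;14.

03:27:16;14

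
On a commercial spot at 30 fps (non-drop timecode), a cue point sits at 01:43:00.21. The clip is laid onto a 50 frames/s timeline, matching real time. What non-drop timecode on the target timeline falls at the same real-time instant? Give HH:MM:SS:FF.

01:43:00:35

Source frame index: (1×3600 + 43×60 + 0) × 30 + 21 = 185421.
Real time: 185421 / (30) = 61807/10 s.
Target frame: (61807/10) × (50) = 309035.
At 50 labels/s: frame 309035 → 01:43:00:35.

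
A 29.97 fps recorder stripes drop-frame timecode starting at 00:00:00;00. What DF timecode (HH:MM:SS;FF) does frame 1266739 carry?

11:44:26;27

Ten DF minutes hold 17982 frames, so frame 1266739 lies in block 70 (frames 1258740–1276721) with 7999 frames into that block.
The block's first minute is 1800 frames and the rest 1798 each; 7999 frames reaches minute 4, so 70 × 18 + 4 × 2 = 1268 labels have been skipped so far.
Adding those back, label number 1266739 + 1268 = 1268007 at 30 labels/s is 42266 s + 27 f = 11 h 44 min 26 s frame 27, i.e. 11:44:26;27.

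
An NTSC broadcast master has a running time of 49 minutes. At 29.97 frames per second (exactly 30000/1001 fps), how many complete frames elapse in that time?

49 min = 2940 s.
Frames = 2940 × 30000/1001 = 12600000/143 ≈ 88111.8881.
Complete frames: 88111.

88111 frames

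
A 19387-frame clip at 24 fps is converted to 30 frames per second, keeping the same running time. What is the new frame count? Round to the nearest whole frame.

Frames at target rate = 19387 × (30) / (24) = 96935/4 ≈ 24233.750.
Nearest whole frame: 24234.

24234 frames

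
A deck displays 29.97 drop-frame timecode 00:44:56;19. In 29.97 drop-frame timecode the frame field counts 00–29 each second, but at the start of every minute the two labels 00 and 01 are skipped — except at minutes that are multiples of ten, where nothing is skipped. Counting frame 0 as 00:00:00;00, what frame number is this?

80819

As if non-drop at 30 labels/s: (0 × 3600 + 44 × 60 + 56) × 30 + 19 = 80899.
Minute boundaries passed: 44; those not divisible by 10: 44 − 4 = 40; dropped labels = 2 × 40 = 80.
Actual frame index = 80899 − 80 = 80819.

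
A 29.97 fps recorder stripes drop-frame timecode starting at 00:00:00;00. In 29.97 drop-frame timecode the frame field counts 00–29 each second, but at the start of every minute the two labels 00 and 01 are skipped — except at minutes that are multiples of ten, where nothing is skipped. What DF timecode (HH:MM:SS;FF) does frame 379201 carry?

Ten DF minutes hold 17982 frames, so frame 379201 lies in block 21 (frames 377622–395603) with 1579 frames into that block.
The block's first minute is 1800 frames and the rest 1798 each; 1579 frames reaches minute 0, so 21 × 18 + 0 × 2 = 378 labels have been skipped so far.
Adding those back, label number 379201 + 378 = 379579 at 30 labels/s is 12652 s + 19 f = 3 h 30 min 52 s frame 19, i.e. 03:30:52;19.

03:30:52;19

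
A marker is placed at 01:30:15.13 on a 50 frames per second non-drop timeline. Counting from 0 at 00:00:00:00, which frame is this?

Total seconds to the label: (1 × 3600 + 30 × 60 + 15) = 5415.
Frame index = 5415 × 50 + 13 = 270763.

270763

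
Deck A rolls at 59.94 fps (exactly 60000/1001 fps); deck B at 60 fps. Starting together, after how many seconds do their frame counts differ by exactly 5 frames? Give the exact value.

1001/12 seconds

The gap grows by |60 − 60000/1001| = 60/1001 frames per second.
Time for a 5-frame gap: 5 ÷ (60/1001) = 1001/12 s.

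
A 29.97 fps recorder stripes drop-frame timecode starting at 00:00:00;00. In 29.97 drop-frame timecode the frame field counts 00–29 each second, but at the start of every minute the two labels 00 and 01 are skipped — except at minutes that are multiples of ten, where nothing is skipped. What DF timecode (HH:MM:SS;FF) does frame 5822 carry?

Each 10-minute DF block holds 10 × 60 × 30 − 9 × 2 = 17982 frames. 5822 ÷ 17982 → 0 full blocks, remainder 5822.
Within the partial block the first minute is 1800 frames and each further minute 1798, so 3 further minute boundaries passed. Total skipped labels = 18 × 0 + 2 × 3 = 6.
Non-drop label index = 5822 + 6 = 5828; at 30 labels/s that is 00:03:14:08, i.e. DF 00:03:14;08.

00:03:14;08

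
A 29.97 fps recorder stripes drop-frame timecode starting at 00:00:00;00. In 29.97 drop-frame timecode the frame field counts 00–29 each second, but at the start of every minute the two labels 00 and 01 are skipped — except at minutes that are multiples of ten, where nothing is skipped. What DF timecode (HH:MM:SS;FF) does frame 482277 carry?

Ten DF minutes hold 17982 frames, so frame 482277 lies in block 26 (frames 467532–485513) with 14745 frames into that block.
The block's first minute is 1800 frames and the rest 1798 each; 14745 frames reaches minute 8, so 26 × 18 + 8 × 2 = 484 labels have been skipped so far.
Adding those back, label number 482277 + 484 = 482761 at 30 labels/s is 16092 s + 1 f = 4 h 28 min 12 s frame 1, i.e. 04:28:12;01.

04:28:12;01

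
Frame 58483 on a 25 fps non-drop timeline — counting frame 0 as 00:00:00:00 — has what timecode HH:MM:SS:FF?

00:38:59:08

58483 ÷ 25 = 2339 full seconds, remainder 8 frames.
2339 s = 0 h 38 min 59 s.
Timecode: 00:38:59:08.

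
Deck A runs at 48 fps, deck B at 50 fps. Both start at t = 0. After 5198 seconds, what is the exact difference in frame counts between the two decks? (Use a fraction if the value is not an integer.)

A emits 48 × 5198 = 249504 frames; B emits 50 × 5198 = 259900.
Difference = 10396 frames; B is ahead of A.

10396 frames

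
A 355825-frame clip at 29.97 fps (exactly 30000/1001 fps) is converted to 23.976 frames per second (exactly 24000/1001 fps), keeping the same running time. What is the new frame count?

284660 frames

Target frames = source frames × (target rate / source rate) = 355825 × (24000/1001)/(30000/1001) = 355825 × 4/5 = 284660.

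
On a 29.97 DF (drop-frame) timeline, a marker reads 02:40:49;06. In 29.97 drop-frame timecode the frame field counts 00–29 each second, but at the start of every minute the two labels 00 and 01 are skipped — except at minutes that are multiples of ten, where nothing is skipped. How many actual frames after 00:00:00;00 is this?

Complete 10-minute blocks: 16, each 17982 frames → 287712.
Remaining 0 whole minutes in the current block: 0 frames.
Within the current minute: 49 × 30 + 6 = 1476. Total = 287712 + 0 + 1476 = 289188.

289188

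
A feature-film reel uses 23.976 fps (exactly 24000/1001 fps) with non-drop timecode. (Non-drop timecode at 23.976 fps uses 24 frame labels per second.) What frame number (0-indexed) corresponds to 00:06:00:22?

8662

Total seconds to the label: (0 × 3600 + 6 × 60 + 0) = 360.
Frame index = 360 × 24 + 22 = 8662.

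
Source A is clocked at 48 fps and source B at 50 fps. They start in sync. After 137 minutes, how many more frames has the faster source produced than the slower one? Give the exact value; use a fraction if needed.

137 min = 8220 s.
A emits 48 × 8220 = 394560 frames; B emits 50 × 8220 = 411000.
Difference = 16440 frames; B is ahead of A.

16440 frames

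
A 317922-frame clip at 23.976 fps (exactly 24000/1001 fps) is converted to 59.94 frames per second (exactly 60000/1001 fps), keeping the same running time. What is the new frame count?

Target frames = source frames × (target rate / source rate) = 317922 × (60000/1001)/(24000/1001) = 317922 × 5/2 = 794805.

794805 frames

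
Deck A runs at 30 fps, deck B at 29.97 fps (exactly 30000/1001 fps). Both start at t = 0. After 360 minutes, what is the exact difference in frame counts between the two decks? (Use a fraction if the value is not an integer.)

360 min = 21600 s.
A emits 30 × 21600 = 648000 frames; B emits 30000/1001 × 21600 = 648000000/1001.
Difference = 648000/1001 frames (≈ 647.3526); B is behind A.

648000/1001 frames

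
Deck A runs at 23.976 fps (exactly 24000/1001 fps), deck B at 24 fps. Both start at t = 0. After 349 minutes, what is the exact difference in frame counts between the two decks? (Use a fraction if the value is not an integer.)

502560/1001 frames

349 min = 20940 s.
A emits 24000/1001 × 20940 = 502560000/1001 frames; B emits 24 × 20940 = 502560.
Difference = 502560/1001 frames (≈ 502.0579); B is ahead of A.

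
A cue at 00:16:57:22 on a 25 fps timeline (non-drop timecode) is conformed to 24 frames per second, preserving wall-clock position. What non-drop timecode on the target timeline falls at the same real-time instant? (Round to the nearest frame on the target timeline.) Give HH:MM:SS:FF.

Source frame index: (0×3600 + 16×60 + 57) × 25 + 22 = 25447.
Real time: 25447 / (25) = 25447/25 s.
Target frame: (25447/25) × (24) = 610728/25 ≈ 24429.120 → 24429.
At 24 labels/s: frame 24429 → 00:16:57:21.

00:16:57:21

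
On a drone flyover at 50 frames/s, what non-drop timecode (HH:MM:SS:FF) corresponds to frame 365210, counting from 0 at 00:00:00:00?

02:01:44:10

365210 ÷ 50 = 7304 full seconds, remainder 10 frames.
7304 s = 2 h 1 min 44 s.
Timecode: 02:01:44:10.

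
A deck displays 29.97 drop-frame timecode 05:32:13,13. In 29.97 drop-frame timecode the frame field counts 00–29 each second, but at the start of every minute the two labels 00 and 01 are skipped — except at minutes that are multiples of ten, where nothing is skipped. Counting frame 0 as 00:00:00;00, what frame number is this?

As if non-drop at 30 labels/s: (5 × 3600 + 32 × 60 + 13) × 30 + 13 = 598003.
Minute boundaries passed: 332; those not divisible by 10: 332 − 33 = 299; dropped labels = 2 × 299 = 598.
Actual frame index = 598003 − 598 = 597405.

597405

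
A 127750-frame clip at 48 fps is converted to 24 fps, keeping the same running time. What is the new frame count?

Target frames = source frames × (target rate / source rate) = 127750 × (24)/(48) = 127750 × 1/2 = 63875.

63875 frames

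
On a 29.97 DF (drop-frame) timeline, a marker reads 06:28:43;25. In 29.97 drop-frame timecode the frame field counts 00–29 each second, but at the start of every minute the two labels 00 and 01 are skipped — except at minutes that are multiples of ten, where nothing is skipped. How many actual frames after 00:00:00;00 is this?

As if non-drop at 30 labels/s: (6 × 3600 + 28 × 60 + 43) × 30 + 25 = 699715.
Minute boundaries passed: 388; those not divisible by 10: 388 − 38 = 350; dropped labels = 2 × 350 = 700.
Actual frame index = 699715 − 700 = 699015.

699015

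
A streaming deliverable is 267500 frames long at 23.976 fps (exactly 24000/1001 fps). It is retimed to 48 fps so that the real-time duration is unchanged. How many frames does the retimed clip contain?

Target frames = source frames × (target rate / source rate) = 267500 × (48)/(24000/1001) = 267500 × 1001/500 = 535535.

535535 frames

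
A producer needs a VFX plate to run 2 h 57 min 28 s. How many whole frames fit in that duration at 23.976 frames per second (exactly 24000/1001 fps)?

2 h 57 min 28 s = 10648 s.
Frames = 10648 × 24000/1001 = 23232000/91 ≈ 255296.7033.
Complete frames: 255296.

255296 frames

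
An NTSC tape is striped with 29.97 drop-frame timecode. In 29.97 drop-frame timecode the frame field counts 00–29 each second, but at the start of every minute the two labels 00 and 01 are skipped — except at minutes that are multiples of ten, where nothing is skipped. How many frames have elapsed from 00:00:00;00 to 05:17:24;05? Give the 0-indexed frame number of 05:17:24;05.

As if non-drop at 30 labels/s: (5 × 3600 + 17 × 60 + 24) × 30 + 5 = 571325.
Minute boundaries passed: 317; those not divisible by 10: 317 − 31 = 286; dropped labels = 2 × 286 = 572.
Actual frame index = 571325 − 572 = 570753.

570753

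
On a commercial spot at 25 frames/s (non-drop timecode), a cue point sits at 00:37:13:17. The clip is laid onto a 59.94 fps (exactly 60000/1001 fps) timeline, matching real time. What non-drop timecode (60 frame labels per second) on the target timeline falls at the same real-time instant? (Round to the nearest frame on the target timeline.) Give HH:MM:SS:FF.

00:37:11:27

Source frame index: (0×3600 + 37×60 + 13) × 25 + 17 = 55842.
Real time: 55842 / (25) = 55842/25 s.
Target frame: (55842/25) × (60000/1001) = 134020800/1001 ≈ 133886.913 → 133887.
At 60 labels/s: frame 133887 → 00:37:11:27.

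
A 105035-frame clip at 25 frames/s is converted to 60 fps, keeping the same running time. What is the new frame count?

Target frames = source frames × (target rate / source rate) = 105035 × (60)/(25) = 105035 × 12/5 = 252084.

252084 frames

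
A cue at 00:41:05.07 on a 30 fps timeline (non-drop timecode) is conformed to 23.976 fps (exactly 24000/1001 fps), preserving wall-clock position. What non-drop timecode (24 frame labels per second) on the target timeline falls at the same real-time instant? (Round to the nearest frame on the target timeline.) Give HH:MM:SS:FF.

Source frame index: (0×3600 + 41×60 + 5) × 30 + 7 = 73957.
Real time: 73957 / (30) = 73957/30 s.
Target frame: (73957/30) × (24000/1001) = 4551200/77 ≈ 59106.494 → 59106.
At 24 labels/s: frame 59106 → 00:41:02:18.

00:41:02:18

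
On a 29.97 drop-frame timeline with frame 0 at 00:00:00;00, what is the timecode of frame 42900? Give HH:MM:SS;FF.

Each 10-minute DF block holds 10 × 60 × 30 − 9 × 2 = 17982 frames. 42900 ÷ 17982 → 2 full blocks, remainder 6936.
Within the partial block the first minute is 1800 frames and each further minute 1798, so 3 further minute boundaries passed. Total skipped labels = 18 × 2 + 2 × 3 = 42.
Non-drop label index = 42900 + 42 = 42942; at 30 labels/s that is 00:23:51:12, i.e. DF 00:23:51;12.

00:23:51;12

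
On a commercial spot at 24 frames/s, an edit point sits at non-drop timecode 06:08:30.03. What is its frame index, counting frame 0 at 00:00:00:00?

530643

Total seconds to the label: (6 × 3600 + 8 × 60 + 30) = 22110.
Frame index = 22110 × 24 + 3 = 530643.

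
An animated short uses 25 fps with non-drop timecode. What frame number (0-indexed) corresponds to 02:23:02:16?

Total seconds to the label: (2 × 3600 + 23 × 60 + 2) = 8582.
Frame index = 8582 × 25 + 16 = 214566.

frame 214566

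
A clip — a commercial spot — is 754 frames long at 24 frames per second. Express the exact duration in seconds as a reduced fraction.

377/12 seconds

Running time = 754 ÷ (24) = 754 × 1/24 = 377/12 s.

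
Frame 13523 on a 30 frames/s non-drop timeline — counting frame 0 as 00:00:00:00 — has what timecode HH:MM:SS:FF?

13523 ÷ 30 = 450 full seconds, remainder 23 frames.
450 s = 0 h 7 min 30 s.
Timecode: 00:07:30:23.

00:07:30:23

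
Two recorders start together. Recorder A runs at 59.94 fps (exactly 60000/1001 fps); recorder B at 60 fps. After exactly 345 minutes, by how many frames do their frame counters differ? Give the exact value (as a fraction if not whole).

345 min = 20700 s.
A emits 60000/1001 × 20700 = 1242000000/1001 frames; B emits 60 × 20700 = 1242000.
Difference = 1242000/1001 frames (≈ 1240.7592); B is ahead of A.

1242000/1001 frames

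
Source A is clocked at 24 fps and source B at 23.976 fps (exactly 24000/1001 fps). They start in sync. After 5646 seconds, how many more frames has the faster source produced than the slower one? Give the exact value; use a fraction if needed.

135504/1001 frames

A emits 24 × 5646 = 135504 frames; B emits 24000/1001 × 5646 = 135504000/1001.
Difference = 135504/1001 frames (≈ 135.3686); B is behind A.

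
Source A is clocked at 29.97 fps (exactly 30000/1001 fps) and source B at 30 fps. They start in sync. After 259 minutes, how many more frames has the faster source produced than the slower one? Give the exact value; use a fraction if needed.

66600/143 frames

259 min = 15540 s.
A emits 30000/1001 × 15540 = 66600000/143 frames; B emits 30 × 15540 = 466200.
Difference = 66600/143 frames (≈ 465.7343); B is ahead of A.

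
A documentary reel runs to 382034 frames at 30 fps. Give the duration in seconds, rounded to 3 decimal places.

12734.467 seconds

Running time = 382034 × 1/30 = 191017/15 s ≈ 12734.467 s.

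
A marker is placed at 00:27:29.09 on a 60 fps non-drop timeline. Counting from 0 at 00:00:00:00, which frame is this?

Total seconds to the label: (0 × 3600 + 27 × 60 + 29) = 1649.
Frame index = 1649 × 60 + 9 = 98949.

98949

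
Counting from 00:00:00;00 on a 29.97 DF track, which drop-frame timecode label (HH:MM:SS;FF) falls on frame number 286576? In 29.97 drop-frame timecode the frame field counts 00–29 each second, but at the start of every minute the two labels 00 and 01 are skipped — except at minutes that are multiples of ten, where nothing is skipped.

Ten DF minutes hold 17982 frames, so frame 286576 lies in block 15 (frames 269730–287711) with 16846 frames into that block.
The block's first minute is 1800 frames and the rest 1798 each; 16846 frames reaches minute 9, so 15 × 18 + 9 × 2 = 288 labels have been skipped so far.
Adding those back, label number 286576 + 288 = 286864 at 30 labels/s is 9562 s + 4 f = 2 h 39 min 22 s frame 4, i.e. 02:39:22;04.

02:39:22;04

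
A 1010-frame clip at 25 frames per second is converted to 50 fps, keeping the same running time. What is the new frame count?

Frames at target rate = 1010 × (50) / (25) = 2020.

2020 frames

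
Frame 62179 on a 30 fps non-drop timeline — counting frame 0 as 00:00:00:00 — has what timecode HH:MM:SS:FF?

00:34:32:19

62179 ÷ 30 = 2072 full seconds, remainder 19 frames.
2072 s = 0 h 34 min 32 s.
Timecode: 00:34:32:19.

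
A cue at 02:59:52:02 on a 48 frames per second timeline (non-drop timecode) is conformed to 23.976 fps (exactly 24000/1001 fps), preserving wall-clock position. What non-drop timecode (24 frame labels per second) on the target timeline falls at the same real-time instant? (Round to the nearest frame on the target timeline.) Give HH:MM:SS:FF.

Source frame index: (2×3600 + 59×60 + 52) × 48 + 2 = 518018.
Real time: 518018 / (48) = 259009/24 s.
Target frame: (259009/24) × (24000/1001) = 259009000/1001 ≈ 258750.250 → 258750.
At 24 labels/s: frame 258750 → 02:59:41:06.

02:59:41:06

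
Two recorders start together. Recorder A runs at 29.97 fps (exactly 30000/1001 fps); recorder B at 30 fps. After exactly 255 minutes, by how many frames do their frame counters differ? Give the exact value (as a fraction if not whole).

459000/1001 frames

255 min = 15300 s.
A emits 30000/1001 × 15300 = 459000000/1001 frames; B emits 30 × 15300 = 459000.
Difference = 459000/1001 frames (≈ 458.5415); B is ahead of A.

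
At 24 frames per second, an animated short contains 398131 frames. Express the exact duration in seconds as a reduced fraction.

398131/24 seconds

Running time = 398131 ÷ (24) = 398131 × 1/24 = 398131/24 s.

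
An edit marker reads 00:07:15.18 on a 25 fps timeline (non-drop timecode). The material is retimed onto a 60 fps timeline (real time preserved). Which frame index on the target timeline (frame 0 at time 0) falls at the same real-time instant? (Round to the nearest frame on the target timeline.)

frame 26143

Source frame index: (0×3600 + 7×60 + 15) × 25 + 18 = 10893.
Real time: 10893 / (25) = 10893/25 s.
Target frame: (10893/25) × (60) = 130716/5 ≈ 26143.200 → 26143.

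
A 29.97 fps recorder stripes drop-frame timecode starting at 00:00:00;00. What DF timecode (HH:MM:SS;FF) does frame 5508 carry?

00:03:03;24

Ten DF minutes hold 17982 frames, so frame 5508 lies in block 0 (frames 0–17981) with 5508 frames into that block.
The block's first minute is 1800 frames and the rest 1798 each; 5508 frames reaches minute 3, so 0 × 18 + 3 × 2 = 6 labels have been skipped so far.
Adding those back, label number 5508 + 6 = 5514 at 30 labels/s is 183 s + 24 f = 0 h 3 min 3 s frame 24, i.e. 00:03:03;24.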